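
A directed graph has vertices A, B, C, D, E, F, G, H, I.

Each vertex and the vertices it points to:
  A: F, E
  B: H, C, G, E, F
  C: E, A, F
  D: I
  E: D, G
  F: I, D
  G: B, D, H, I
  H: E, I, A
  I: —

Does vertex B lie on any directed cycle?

B is on a cycle iff B can reach itself via ≥1 edge.
B → G → B — yes.

Yes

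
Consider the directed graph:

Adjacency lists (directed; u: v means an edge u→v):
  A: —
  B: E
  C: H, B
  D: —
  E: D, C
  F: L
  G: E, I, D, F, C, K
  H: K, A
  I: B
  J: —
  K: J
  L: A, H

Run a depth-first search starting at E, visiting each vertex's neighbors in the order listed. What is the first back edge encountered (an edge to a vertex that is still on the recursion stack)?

DFS from E (visiting each vertex's neighbors in the order listed); mark gray on enter, black on exit:
E gray
  D gray
  D black
  C gray
    H gray
      K gray
        J gray
        J black
      K black
      A gray
      A black
    H black
    B gray
      B→E: E is gray → back edge
First back edge: B → E.

B→E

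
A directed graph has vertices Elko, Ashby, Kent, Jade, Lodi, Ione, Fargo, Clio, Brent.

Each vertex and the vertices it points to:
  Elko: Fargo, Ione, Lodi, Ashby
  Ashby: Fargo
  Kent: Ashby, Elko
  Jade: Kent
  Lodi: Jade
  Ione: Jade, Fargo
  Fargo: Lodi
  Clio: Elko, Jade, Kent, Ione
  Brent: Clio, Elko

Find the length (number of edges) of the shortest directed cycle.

For each vertex v, BFS finds the shortest path from v back to v.
The shortest such closed walk is Kent → Elko → Ione → Jade → Kent, length 4.

4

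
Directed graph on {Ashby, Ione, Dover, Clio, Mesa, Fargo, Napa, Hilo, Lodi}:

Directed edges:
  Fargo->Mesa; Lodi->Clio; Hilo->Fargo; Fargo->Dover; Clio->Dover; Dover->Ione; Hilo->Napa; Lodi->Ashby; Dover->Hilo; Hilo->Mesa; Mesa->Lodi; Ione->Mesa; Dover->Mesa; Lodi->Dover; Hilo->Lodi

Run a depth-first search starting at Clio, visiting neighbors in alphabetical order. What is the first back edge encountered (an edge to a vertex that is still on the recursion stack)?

DFS from Clio (visiting neighbors in alphabetical order); mark gray on enter, black on exit:
Clio gray
  Dover gray
    Hilo gray
      Fargo gray
        Fargo→Dover: Dover is gray → back edge
First back edge: Fargo → Dover.

Fargo->Dover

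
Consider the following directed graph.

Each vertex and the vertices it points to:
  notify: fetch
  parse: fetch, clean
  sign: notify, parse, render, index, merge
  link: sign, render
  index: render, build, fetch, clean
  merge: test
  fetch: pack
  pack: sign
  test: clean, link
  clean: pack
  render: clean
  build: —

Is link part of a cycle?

Yes

link is on a cycle iff link can reach itself via ≥1 edge.
link → sign → merge → test → link — yes.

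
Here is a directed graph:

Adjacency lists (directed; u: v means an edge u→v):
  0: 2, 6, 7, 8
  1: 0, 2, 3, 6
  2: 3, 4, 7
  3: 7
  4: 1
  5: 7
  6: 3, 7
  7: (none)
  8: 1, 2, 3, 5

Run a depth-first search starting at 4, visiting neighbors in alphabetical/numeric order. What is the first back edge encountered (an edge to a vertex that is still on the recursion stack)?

DFS from 4 (visiting neighbors in alphabetical/numeric order); mark gray on enter, black on exit:
4 gray
  1 gray
    0 gray
      2 gray
        3 gray
          7 gray
          7 black
        3 black
        2→4: 4 is gray → back edge
First back edge: 2 → 4.

2→4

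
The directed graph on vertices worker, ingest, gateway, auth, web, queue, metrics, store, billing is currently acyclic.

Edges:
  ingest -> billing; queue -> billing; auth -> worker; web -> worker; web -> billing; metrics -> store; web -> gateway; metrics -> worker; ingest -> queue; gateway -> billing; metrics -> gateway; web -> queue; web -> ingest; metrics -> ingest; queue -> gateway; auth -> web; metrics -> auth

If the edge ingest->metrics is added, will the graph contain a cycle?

Yes

Adding ingest→metrics creates a cycle iff metrics can already reach ingest.
Path from metrics: metrics → ingest.
So metrics → … → ingest → metrics is a cycle.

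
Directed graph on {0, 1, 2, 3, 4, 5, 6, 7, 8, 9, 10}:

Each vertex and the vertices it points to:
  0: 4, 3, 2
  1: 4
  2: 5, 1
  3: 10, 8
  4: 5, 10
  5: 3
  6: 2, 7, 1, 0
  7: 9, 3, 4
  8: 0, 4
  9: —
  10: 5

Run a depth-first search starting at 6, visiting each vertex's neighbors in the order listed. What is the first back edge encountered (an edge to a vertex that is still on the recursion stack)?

10→5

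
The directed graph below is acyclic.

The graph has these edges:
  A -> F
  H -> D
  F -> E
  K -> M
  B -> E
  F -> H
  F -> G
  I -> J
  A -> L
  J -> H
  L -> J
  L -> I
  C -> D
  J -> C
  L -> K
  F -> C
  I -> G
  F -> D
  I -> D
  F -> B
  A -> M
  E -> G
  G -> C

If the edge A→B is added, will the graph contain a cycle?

No

Adding A→B creates a cycle iff B can already reach A.
Explore from B: no path reaches A. The graph stays acyclic.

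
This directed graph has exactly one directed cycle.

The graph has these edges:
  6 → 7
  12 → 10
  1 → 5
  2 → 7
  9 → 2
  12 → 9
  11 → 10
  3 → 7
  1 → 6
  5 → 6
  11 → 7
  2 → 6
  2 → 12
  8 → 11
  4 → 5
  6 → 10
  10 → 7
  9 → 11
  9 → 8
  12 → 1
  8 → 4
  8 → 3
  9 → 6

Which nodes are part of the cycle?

2, 9, 12

DFS with gray/black marking from 12:
12 gray
  10 gray
    7 gray
    7 black
  10 black
  9 gray
    11 gray
      11→10: 10 black — skip
      11→7: 7 black — skip
    11 black
    8 gray
      8→11: 11 black — skip
      4 gray
        5 gray
          6 gray
            6→7: 7 black — skip
            6→10: 10 black — skip
          6 black
        5 black
      4 black
      3 gray
        3→7: 7 black — skip
      3 black
    8 black
    2 gray
      2→7: 7 black — skip
      2→6: 6 black — skip
      2→12: 12 is gray → back edge
Back edge closes the cycle 12 → 9 → 2 → 12; its vertices are {2, 9, 12}.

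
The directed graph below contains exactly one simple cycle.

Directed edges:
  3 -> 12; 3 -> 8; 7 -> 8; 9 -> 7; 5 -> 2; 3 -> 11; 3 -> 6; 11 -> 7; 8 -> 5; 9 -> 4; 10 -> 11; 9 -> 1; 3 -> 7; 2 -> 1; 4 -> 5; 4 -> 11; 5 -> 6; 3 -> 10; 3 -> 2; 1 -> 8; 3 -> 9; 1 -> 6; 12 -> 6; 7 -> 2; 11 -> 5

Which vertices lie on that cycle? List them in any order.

1, 2, 5, 8

DFS with gray/black marking from 1:
1 gray
  6 gray
  6 black
  8 gray
    5 gray
      2 gray
        2→1: 1 is gray → back edge
Back edge closes the cycle 1 → 8 → 5 → 2 → 1; its vertices are {1, 2, 5, 8}.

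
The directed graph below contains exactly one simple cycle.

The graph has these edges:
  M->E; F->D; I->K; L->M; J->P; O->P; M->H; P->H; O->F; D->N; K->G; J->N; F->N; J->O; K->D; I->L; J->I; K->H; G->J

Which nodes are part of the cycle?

G, I, J, K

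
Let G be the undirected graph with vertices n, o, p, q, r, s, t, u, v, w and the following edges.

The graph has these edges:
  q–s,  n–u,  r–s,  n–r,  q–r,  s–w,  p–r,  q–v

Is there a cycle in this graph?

Yes

DFS, tracking each vertex's parent; an edge to a visited non-parent vertex closes a cycle.
Start from p:
visit p (parent –)
  visit r (parent p)
    visit s (parent r)
      visit w (parent s)
        w–s: parent, skip
      s–r: parent, skip
      visit q (parent s)
        q–s: parent, skip
        q–r: r visited and ≠ parent → cycle
Cycle: r – s – q – r.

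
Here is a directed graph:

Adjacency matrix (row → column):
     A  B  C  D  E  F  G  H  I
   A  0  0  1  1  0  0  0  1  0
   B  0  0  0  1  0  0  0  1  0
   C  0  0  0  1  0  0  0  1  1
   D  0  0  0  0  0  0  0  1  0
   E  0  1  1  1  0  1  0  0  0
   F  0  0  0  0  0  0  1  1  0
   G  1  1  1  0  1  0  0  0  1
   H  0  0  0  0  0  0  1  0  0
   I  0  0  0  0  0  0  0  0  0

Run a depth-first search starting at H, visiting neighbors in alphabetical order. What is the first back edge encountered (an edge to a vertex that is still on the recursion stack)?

D→H

DFS from H (visiting neighbors in alphabetical order); mark gray on enter, black on exit:
H gray
  G gray
    A gray
      C gray
        D gray
          D→H: H is gray → back edge
First back edge: D → H.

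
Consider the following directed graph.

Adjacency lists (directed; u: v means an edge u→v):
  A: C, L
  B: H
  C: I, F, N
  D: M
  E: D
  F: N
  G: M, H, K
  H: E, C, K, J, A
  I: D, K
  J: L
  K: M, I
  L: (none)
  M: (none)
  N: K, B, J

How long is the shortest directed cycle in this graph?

2

For each vertex v, BFS finds the shortest path from v back to v.
The shortest such closed walk is I → K → I, length 2.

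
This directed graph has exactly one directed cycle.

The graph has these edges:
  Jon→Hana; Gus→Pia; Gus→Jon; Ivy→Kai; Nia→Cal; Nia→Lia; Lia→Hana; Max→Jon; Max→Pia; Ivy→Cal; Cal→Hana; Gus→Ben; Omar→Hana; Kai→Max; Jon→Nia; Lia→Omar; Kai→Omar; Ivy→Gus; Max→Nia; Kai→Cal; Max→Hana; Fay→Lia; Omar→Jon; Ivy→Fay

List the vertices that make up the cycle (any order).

Jon, Lia, Nia, Omar

DFS with gray/black marking from Nia:
Nia gray
  Cal gray
    Hana gray
    Hana black
  Cal black
  Lia gray
    Lia→Hana: Hana black — skip
    Omar gray
      Jon gray
        Jon→Hana: Hana black — skip
        Jon→Nia: Nia is gray → back edge
Back edge closes the cycle Nia → Lia → Omar → Jon → Nia; its vertices are {Jon, Lia, Nia, Omar}.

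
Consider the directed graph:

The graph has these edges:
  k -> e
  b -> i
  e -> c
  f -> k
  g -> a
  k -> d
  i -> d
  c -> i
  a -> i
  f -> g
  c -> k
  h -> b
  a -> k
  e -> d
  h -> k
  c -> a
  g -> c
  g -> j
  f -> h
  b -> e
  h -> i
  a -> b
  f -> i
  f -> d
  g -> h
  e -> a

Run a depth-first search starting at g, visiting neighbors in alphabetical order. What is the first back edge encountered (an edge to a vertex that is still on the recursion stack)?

DFS from g (visiting neighbors in alphabetical order); mark gray on enter, black on exit:
g gray
  a gray
    b gray
      e gray
        e→a: a is gray → back edge
First back edge: e → a.

e→a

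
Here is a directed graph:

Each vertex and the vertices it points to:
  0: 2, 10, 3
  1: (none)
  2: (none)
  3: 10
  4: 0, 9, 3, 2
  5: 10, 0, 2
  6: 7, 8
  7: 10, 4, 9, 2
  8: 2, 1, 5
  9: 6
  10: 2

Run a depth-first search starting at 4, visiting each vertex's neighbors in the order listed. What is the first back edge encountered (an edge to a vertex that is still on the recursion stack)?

7→4

DFS from 4 (visiting each vertex's neighbors in the order listed); mark gray on enter, black on exit:
4 gray
  0 gray
    2 gray
    2 black
    10 gray
      10→2: 2 black — skip
    10 black
    3 gray
      3→10: 10 black — skip
    3 black
  0 black
  9 gray
    6 gray
      7 gray
        7→10: 10 black — skip
        7→4: 4 is gray → back edge
First back edge: 7 → 4.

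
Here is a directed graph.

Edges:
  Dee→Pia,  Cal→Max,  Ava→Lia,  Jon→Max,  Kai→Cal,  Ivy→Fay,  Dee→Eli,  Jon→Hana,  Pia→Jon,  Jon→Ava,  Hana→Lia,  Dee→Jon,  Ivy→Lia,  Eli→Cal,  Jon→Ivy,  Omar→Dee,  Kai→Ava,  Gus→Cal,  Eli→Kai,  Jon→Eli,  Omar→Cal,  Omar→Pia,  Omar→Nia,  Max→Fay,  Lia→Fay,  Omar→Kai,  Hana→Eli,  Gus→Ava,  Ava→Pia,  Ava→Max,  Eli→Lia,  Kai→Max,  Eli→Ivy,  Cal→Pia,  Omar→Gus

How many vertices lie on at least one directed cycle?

7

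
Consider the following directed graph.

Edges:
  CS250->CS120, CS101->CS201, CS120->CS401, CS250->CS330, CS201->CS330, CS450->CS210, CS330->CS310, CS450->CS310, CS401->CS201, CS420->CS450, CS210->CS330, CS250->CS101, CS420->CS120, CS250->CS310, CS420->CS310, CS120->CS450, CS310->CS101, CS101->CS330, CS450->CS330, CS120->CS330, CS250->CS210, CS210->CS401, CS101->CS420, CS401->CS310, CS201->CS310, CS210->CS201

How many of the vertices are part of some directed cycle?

9

A vertex is on a directed cycle iff it belongs to a strongly connected component of size ≥ 2 (or has a self-loop).
The vertices on cycles are {CS101, CS120, CS201, CS210, CS310, CS330, CS401, CS420, CS450} — 9 in total.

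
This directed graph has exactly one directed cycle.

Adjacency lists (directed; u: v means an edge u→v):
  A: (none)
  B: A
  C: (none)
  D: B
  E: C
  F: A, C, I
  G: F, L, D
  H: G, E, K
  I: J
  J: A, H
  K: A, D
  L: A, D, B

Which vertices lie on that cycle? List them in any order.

F, G, H, I, J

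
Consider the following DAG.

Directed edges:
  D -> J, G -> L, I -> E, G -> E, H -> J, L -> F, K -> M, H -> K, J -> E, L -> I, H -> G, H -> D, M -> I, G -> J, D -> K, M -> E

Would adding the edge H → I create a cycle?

No

Adding H→I creates a cycle iff I can already reach H.
Explore from I: no path reaches H. The graph stays acyclic.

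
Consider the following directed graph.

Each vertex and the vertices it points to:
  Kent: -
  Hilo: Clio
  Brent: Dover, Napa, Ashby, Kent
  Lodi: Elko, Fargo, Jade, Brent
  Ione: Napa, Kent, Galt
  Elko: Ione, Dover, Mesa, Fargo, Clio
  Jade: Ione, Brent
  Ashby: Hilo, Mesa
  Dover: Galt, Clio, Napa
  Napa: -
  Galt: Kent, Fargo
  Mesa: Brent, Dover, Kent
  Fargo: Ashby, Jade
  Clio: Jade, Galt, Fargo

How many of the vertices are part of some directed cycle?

A vertex is on a directed cycle iff it belongs to a strongly connected component of size ≥ 2 (or has a self-loop).
The vertices on cycles are {Clio, Galt, Hilo, Ione, Jade, Mesa, Ashby, Brent, Dover, Fargo} — 10 in total.

10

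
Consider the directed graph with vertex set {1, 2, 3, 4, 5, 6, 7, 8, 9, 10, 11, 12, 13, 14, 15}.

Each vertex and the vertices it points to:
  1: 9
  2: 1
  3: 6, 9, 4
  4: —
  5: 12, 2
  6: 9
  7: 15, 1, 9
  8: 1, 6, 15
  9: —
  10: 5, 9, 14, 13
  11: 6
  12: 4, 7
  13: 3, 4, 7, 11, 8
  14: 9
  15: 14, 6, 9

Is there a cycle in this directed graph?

No

DFS with white/gray/black marking, starting from 3:
3 gray
  6 gray
    9 gray
    9 black
  6 black
  3→9: 9 black — skip
  4 gray
  4 black
3 black
1 gray
  1→9: 9 black — skip
1 black
2 gray
  2→1: 1 black — skip
2 black
5 gray
  12 gray
    12→4: 4 black — skip
    7 gray
      15 gray
        14 gray
          14→9: 9 black — skip
        14 black
        15→6: 6 black — skip
        15→9: 9 black — skip
      15 black
      7→1: 1 black — skip
      7→9: 9 black — skip
    7 black
  12 black
  5→2: 2 black — skip
5 black
8 gray
  8→1: 1 black — skip
  8→6: 6 black — skip
  8→15: 15 black — skip
8 black
10 gray
  10→5: 5 black — skip
  10→9: 9 black — skip
  10→14: 14 black — skip
  13 gray
    13→3: 3 black — skip
    13→4: 4 black — skip
    13→7: 7 black — skip
    11 gray
      11→6: 6 black — skip
    11 black
    13→8: 8 black — skip
  13 black
10 black
Every edge goes to a white or black vertex — no back edge, so the graph is acyclic.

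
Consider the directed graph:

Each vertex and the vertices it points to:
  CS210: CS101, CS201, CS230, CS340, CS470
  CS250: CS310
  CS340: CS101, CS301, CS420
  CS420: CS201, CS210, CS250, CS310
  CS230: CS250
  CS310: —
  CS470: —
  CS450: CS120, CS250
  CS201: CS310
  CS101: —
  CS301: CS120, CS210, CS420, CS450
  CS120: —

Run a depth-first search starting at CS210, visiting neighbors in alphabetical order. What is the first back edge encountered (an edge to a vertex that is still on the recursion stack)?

CS301→CS210

DFS from CS210 (visiting neighbors in alphabetical order); mark gray on enter, black on exit:
CS210 gray
  CS101 gray
  CS101 black
  CS201 gray
    CS310 gray
    CS310 black
  CS201 black
  CS230 gray
    CS250 gray
      CS250→CS310: CS310 black — skip
    CS250 black
  CS230 black
  CS340 gray
    CS340→CS101: CS101 black — skip
    CS301 gray
      CS120 gray
      CS120 black
      CS301→CS210: CS210 is gray → back edge
First back edge: CS301 → CS210.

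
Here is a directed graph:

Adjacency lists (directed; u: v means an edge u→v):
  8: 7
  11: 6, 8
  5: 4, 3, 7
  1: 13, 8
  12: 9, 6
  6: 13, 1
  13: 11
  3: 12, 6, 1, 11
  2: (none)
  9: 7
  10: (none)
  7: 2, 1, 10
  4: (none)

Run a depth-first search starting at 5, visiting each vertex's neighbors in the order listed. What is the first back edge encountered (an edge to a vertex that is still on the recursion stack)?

DFS from 5 (visiting each vertex's neighbors in the order listed); mark gray on enter, black on exit:
5 gray
  4 gray
  4 black
  3 gray
    12 gray
      9 gray
        7 gray
          2 gray
          2 black
          1 gray
            13 gray
              11 gray
                6 gray
                  6→13: 13 is gray → back edge
First back edge: 6 → 13.

6→13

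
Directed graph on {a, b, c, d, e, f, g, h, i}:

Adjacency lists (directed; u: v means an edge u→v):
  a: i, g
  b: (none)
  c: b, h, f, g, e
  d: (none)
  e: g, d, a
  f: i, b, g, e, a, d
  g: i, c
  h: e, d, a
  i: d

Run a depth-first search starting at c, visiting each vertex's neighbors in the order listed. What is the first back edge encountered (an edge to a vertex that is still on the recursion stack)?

g→c

DFS from c (visiting each vertex's neighbors in the order listed); mark gray on enter, black on exit:
c gray
  b gray
  b black
  h gray
    e gray
      g gray
        i gray
          d gray
          d black
        i black
        g→c: c is gray → back edge
First back edge: g → c.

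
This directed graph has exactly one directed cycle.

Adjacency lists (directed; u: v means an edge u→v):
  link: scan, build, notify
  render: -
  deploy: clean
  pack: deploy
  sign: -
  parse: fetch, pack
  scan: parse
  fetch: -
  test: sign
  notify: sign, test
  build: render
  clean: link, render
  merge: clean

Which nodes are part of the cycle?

link, pack, scan, clean, parse, deploy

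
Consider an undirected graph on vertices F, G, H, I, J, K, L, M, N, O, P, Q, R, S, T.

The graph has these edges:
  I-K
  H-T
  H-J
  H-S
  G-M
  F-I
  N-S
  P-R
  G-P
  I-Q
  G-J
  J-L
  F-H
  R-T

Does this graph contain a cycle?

DFS, tracking each vertex's parent; an edge to a visited non-parent vertex closes a cycle.
Start from H:
visit H (parent –)
  visit F (parent H)
    visit I (parent F)
      visit K (parent I)
        K–I: parent, skip
      I–F: parent, skip
      visit Q (parent I)
        Q–I: parent, skip
    F–H: parent, skip
  visit S (parent H)
    S–H: parent, skip
    visit N (parent S)
      N–S: parent, skip
  visit J (parent H)
    J–H: parent, skip
    visit G (parent J)
      visit P (parent G)
        P–G: parent, skip
        visit R (parent P)
          R–P: parent, skip
          visit T (parent R)
            T–H: H visited and ≠ parent → cycle
Cycle: H – J – G – P – R – T – H.

Yes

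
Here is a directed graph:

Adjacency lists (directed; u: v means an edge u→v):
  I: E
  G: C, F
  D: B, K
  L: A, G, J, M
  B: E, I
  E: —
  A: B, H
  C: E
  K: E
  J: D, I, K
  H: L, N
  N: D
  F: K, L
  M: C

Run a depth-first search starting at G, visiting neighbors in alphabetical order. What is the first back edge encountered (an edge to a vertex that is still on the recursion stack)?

H->L

DFS from G (visiting neighbors in alphabetical order); mark gray on enter, black on exit:
G gray
  C gray
    E gray
    E black
  C black
  F gray
    K gray
      K→E: E black — skip
    K black
    L gray
      A gray
        B gray
          B→E: E black — skip
          I gray
            I→E: E black — skip
          I black
        B black
        H gray
          H→L: L is gray → back edge
First back edge: H → L.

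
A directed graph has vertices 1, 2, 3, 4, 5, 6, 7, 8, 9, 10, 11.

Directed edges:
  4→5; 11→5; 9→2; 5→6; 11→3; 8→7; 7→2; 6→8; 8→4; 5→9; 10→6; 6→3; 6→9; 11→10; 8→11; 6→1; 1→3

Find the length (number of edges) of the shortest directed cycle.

4

For each vertex v, BFS finds the shortest path from v back to v.
The shortest such closed walk is 6 → 8 → 11 → 5 → 6, length 4.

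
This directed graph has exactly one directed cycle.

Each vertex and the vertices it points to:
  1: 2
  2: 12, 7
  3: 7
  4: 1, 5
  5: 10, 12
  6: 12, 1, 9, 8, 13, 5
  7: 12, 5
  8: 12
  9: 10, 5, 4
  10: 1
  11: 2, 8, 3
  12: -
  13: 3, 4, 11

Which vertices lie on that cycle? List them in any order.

1, 2, 5, 7, 10

DFS with gray/black marking from 2:
2 gray
  12 gray
  12 black
  7 gray
    7→12: 12 black — skip
    5 gray
      10 gray
        1 gray
          1→2: 2 is gray → back edge
Back edge closes the cycle 2 → 7 → 5 → 10 → 1 → 2; its vertices are {1, 2, 5, 7, 10}.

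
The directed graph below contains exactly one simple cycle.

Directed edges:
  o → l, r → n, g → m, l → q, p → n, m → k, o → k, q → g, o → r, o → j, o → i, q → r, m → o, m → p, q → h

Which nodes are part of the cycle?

DFS with gray/black marking from m:
m gray
  o gray
    l gray
      q gray
        r gray
          n gray
          n black
        r black
        g gray
          g→m: m is gray → back edge
Back edge closes the cycle m → o → l → q → g → m; its vertices are {g, l, m, o, q}.

g, l, m, o, q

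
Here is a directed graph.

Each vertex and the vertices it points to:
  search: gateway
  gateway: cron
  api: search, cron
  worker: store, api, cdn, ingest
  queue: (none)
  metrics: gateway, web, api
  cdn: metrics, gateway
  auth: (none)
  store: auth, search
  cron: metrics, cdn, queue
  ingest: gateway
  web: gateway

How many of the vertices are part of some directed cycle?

A vertex is on a directed cycle iff it belongs to a strongly connected component of size ≥ 2 (or has a self-loop).
The vertices on cycles are {api, cdn, web, cron, search, gateway, metrics} — 7 in total.

7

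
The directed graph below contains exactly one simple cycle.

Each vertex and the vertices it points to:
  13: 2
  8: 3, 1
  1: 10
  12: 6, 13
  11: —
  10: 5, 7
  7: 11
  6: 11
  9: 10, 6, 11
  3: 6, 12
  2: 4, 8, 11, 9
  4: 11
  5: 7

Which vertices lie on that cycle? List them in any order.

2, 3, 8, 12, 13

DFS with gray/black marking from 2:
2 gray
  4 gray
    11 gray
    11 black
  4 black
  8 gray
    3 gray
      6 gray
        6→11: 11 black — skip
      6 black
      12 gray
        12→6: 6 black — skip
        13 gray
          13→2: 2 is gray → back edge
Back edge closes the cycle 2 → 8 → 3 → 12 → 13 → 2; its vertices are {2, 3, 8, 12, 13}.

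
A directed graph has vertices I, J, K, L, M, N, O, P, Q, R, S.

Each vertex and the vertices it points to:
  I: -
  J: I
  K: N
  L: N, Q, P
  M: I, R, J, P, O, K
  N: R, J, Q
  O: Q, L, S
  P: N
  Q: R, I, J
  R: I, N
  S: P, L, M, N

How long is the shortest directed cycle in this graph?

2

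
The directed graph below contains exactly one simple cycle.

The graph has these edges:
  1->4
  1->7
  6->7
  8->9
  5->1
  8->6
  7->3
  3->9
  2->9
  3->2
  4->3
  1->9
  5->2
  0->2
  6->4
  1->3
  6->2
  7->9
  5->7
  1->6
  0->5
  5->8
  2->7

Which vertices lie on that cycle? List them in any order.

2, 3, 7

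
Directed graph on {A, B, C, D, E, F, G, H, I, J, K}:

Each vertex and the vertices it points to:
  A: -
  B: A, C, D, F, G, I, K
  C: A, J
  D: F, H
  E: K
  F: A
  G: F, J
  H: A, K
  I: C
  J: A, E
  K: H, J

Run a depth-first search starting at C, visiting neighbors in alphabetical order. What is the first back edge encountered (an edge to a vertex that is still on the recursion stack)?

DFS from C (visiting neighbors in alphabetical order); mark gray on enter, black on exit:
C gray
  A gray
  A black
  J gray
    J→A: A black — skip
    E gray
      K gray
        H gray
          H→A: A black — skip
          H→K: K is gray → back edge
First back edge: H → K.

H→K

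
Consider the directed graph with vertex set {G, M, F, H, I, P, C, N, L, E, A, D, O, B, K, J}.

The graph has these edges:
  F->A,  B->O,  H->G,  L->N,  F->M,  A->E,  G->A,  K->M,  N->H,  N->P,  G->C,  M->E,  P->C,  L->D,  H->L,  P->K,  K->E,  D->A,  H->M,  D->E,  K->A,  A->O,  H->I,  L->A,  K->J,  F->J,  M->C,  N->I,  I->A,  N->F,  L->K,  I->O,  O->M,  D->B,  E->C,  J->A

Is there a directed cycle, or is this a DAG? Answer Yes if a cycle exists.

Yes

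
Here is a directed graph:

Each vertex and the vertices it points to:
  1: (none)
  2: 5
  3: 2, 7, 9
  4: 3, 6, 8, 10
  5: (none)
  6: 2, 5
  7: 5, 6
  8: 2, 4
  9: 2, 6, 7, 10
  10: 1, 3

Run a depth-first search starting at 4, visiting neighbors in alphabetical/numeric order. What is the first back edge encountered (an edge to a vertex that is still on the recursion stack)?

10->3

DFS from 4 (visiting neighbors in alphabetical/numeric order); mark gray on enter, black on exit:
4 gray
  3 gray
    2 gray
      5 gray
      5 black
    2 black
    7 gray
      7→5: 5 black — skip
      6 gray
        6→2: 2 black — skip
        6→5: 5 black — skip
      6 black
    7 black
    9 gray
      9→2: 2 black — skip
      9→6: 6 black — skip
      9→7: 7 black — skip
      10 gray
        1 gray
        1 black
        10→3: 3 is gray → back edge
First back edge: 10 → 3.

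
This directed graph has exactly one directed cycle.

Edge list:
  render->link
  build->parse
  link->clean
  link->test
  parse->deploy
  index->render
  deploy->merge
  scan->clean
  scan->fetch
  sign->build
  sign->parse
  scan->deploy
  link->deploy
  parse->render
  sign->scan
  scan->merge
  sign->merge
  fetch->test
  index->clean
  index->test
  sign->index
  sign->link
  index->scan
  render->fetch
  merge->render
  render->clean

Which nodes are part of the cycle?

link, merge, deploy, render

DFS with gray/black marking from render:
render gray
  clean gray
  clean black
  fetch gray
    test gray
    test black
  fetch black
  link gray
    deploy gray
      merge gray
        merge→render: render is gray → back edge
Back edge closes the cycle render → link → deploy → merge → render; its vertices are {link, merge, deploy, render}.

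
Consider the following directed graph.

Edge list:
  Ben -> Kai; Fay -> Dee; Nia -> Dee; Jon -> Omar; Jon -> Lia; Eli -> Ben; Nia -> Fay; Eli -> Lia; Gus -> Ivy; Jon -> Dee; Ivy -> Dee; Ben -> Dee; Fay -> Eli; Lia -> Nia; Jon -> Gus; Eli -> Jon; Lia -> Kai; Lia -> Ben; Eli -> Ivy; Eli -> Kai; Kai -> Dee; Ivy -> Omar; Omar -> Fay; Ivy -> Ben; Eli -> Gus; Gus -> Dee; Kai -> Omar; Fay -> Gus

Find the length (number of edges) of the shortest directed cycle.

For each vertex v, BFS finds the shortest path from v back to v.
The shortest such closed walk is Eli → Kai → Omar → Fay → Eli, length 4.

4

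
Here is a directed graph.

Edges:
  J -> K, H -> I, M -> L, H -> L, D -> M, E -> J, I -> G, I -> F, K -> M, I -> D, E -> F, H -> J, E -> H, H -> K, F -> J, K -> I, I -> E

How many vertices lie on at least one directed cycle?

A vertex is on a directed cycle iff it belongs to a strongly connected component of size ≥ 2 (or has a self-loop).
The vertices on cycles are {E, F, H, I, J, K} — 6 in total.

6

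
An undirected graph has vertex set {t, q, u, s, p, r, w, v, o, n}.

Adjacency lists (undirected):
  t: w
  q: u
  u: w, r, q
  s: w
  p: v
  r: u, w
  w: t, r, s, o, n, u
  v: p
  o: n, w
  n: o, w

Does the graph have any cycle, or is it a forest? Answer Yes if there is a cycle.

DFS, tracking each vertex's parent; an edge to a visited non-parent vertex closes a cycle.
Start from n:
visit n (parent –)
  visit o (parent n)
    o–n: parent, skip
    visit w (parent o)
      visit t (parent w)
        t–w: parent, skip
      visit r (parent w)
        visit u (parent r)
          u–w: w visited and ≠ parent → cycle
Cycle: w – r – u – w.

Yes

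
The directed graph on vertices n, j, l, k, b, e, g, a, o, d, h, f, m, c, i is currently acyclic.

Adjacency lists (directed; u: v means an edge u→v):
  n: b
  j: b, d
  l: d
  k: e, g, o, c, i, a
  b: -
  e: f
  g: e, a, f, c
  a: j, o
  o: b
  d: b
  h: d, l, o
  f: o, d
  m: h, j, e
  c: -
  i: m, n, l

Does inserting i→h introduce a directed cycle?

No

Adding i→h creates a cycle iff h can already reach i.
Explore from h: no path reaches i. The graph stays acyclic.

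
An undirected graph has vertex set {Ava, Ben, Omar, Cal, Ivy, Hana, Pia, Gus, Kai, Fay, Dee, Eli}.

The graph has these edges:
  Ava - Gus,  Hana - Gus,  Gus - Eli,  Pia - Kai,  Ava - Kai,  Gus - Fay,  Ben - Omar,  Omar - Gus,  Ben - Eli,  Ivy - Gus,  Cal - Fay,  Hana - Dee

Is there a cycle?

DFS, tracking each vertex's parent; an edge to a visited non-parent vertex closes a cycle.
Start from Kai:
visit Kai (parent –)
  visit Pia (parent Kai)
    Pia–Kai: parent, skip
  visit Ava (parent Kai)
    Ava–Kai: parent, skip
    visit Gus (parent Ava)
      visit Hana (parent Gus)
        visit Dee (parent Hana)
          Dee–Hana: parent, skip
        Hana–Gus: parent, skip
      Gus–Ava: parent, skip
      visit Omar (parent Gus)
        visit Ben (parent Omar)
          visit Eli (parent Ben)
            Eli–Ben: parent, skip
            Eli–Gus: Gus visited and ≠ parent → cycle
Cycle: Gus – Omar – Ben – Eli – Gus.

Yes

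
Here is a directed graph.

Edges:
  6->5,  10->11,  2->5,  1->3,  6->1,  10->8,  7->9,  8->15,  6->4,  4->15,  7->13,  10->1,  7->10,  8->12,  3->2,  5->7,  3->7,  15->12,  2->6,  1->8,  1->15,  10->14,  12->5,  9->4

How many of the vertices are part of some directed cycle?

A vertex is on a directed cycle iff it belongs to a strongly connected component of size ≥ 2 (or has a self-loop).
The vertices on cycles are {1, 2, 3, 4, 5, 6, 7, 8, 9, 10, 12, 15} — 12 in total.

12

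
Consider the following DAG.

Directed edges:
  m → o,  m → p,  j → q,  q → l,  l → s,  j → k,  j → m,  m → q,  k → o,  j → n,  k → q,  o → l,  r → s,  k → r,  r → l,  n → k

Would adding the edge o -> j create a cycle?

Yes

Adding o→j creates a cycle iff j can already reach o.
Path from j: j → m → o.
So j → … → o → j is a cycle.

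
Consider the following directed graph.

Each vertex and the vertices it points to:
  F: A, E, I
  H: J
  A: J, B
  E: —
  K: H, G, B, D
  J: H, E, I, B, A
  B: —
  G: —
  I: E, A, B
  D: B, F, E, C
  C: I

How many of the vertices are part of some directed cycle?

4

A vertex is on a directed cycle iff it belongs to a strongly connected component of size ≥ 2 (or has a self-loop).
The vertices on cycles are {A, H, I, J} — 4 in total.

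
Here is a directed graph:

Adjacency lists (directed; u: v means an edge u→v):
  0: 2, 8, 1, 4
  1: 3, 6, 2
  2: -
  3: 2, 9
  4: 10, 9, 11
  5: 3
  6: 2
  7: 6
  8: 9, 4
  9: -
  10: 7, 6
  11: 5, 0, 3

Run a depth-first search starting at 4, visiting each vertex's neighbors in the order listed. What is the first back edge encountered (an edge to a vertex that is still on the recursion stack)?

DFS from 4 (visiting each vertex's neighbors in the order listed); mark gray on enter, black on exit:
4 gray
  10 gray
    7 gray
      6 gray
        2 gray
        2 black
      6 black
    7 black
    10→6: 6 black — skip
  10 black
  9 gray
  9 black
  11 gray
    5 gray
      3 gray
        3→2: 2 black — skip
        3→9: 9 black — skip
      3 black
    5 black
    0 gray
      0→2: 2 black — skip
      8 gray
        8→9: 9 black — skip
        8→4: 4 is gray → back edge
First back edge: 8 → 4.

8→4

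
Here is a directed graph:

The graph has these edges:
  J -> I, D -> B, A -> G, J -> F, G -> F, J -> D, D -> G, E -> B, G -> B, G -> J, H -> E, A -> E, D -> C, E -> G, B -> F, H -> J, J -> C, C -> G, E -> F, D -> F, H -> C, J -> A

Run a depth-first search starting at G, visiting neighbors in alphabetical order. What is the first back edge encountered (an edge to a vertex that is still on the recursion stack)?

E→G

DFS from G (visiting neighbors in alphabetical order); mark gray on enter, black on exit:
G gray
  B gray
    F gray
    F black
  B black
  G→F: F black — skip
  J gray
    A gray
      E gray
        E→B: B black — skip
        E→F: F black — skip
        E→G: G is gray → back edge
First back edge: E → G.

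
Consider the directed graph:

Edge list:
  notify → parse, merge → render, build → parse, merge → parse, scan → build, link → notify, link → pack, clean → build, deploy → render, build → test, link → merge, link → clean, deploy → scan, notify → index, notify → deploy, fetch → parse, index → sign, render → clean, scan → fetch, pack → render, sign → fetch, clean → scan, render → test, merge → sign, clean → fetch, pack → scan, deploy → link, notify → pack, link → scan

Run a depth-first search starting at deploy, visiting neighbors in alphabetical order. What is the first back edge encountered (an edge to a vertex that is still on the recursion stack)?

notify->deploy

DFS from deploy (visiting neighbors in alphabetical order); mark gray on enter, black on exit:
deploy gray
  link gray
    clean gray
      build gray
        parse gray
        parse black
        test gray
        test black
      build black
      fetch gray
        fetch→parse: parse black — skip
      fetch black
      scan gray
        scan→build: build black — skip
        scan→fetch: fetch black — skip
      scan black
    clean black
    merge gray
      merge→parse: parse black — skip
      render gray
        render→clean: clean black — skip
        render→test: test black — skip
      render black
      sign gray
        sign→fetch: fetch black — skip
      sign black
    merge black
    notify gray
      notify→deploy: deploy is gray → back edge
First back edge: notify → deploy.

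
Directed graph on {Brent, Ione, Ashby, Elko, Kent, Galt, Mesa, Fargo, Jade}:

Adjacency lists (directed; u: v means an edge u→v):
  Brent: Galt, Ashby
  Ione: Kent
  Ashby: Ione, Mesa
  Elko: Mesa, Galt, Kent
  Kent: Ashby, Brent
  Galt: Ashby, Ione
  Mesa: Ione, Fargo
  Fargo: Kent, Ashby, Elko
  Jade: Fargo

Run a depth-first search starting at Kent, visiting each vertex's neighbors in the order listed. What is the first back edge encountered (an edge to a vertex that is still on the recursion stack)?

DFS from Kent (visiting each vertex's neighbors in the order listed); mark gray on enter, black on exit:
Kent gray
  Ashby gray
    Ione gray
      Ione→Kent: Kent is gray → back edge
First back edge: Ione → Kent.

Ione->Kent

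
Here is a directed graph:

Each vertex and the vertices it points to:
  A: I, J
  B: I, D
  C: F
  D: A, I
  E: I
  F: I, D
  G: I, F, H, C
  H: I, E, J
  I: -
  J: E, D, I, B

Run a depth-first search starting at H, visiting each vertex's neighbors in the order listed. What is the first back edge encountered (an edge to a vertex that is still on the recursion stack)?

A->J

DFS from H (visiting each vertex's neighbors in the order listed); mark gray on enter, black on exit:
H gray
  I gray
  I black
  E gray
    E→I: I black — skip
  E black
  J gray
    J→E: E black — skip
    D gray
      A gray
        A→I: I black — skip
        A→J: J is gray → back edge
First back edge: A → J.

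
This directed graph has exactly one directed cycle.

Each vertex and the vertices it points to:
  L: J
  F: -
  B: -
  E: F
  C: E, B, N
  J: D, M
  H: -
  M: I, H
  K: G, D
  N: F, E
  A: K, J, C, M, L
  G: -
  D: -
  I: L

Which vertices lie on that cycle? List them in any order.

I, J, L, M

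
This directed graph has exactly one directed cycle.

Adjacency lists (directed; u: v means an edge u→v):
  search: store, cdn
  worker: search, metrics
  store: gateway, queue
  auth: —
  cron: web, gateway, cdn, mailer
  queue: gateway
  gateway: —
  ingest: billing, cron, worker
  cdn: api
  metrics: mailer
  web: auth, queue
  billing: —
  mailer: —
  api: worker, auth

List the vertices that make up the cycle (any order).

api, cdn, search, worker

DFS with gray/black marking from worker:
worker gray
  search gray
    store gray
      gateway gray
      gateway black
      queue gray
        queue→gateway: gateway black — skip
      queue black
    store black
    cdn gray
      api gray
        api→worker: worker is gray → back edge
Back edge closes the cycle worker → search → cdn → api → worker; its vertices are {api, cdn, search, worker}.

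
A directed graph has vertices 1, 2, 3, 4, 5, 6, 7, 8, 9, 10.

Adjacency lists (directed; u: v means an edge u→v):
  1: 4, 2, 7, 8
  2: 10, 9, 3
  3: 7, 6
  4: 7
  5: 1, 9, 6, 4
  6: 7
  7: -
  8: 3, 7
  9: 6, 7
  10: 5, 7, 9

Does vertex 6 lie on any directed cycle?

No

6 lies on a cycle iff there is a path from 6 back to itself.
Exploring from 6, it never reaches itself; equivalently, its strongly connected component is a singleton.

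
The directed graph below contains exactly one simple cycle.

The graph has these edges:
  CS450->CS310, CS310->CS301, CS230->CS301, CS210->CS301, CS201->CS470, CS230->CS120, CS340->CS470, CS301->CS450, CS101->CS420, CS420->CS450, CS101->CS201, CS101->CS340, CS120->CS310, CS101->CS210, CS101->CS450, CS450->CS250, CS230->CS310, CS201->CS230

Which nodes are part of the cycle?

CS301, CS310, CS450

DFS with gray/black marking from CS450:
CS450 gray
  CS310 gray
    CS301 gray
      CS301→CS450: CS450 is gray → back edge
Back edge closes the cycle CS450 → CS310 → CS301 → CS450; its vertices are {CS301, CS310, CS450}.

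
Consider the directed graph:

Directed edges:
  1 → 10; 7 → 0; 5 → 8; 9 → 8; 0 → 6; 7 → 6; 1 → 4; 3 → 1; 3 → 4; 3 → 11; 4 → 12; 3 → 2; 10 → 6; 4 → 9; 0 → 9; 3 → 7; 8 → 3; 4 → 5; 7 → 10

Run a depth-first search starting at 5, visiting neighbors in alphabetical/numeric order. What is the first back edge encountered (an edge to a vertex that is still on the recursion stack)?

4->5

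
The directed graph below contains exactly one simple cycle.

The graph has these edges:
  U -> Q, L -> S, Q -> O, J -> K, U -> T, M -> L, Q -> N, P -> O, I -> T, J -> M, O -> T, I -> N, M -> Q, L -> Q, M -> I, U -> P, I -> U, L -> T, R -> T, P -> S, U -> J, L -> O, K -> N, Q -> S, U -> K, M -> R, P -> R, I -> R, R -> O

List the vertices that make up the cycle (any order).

I, J, M, U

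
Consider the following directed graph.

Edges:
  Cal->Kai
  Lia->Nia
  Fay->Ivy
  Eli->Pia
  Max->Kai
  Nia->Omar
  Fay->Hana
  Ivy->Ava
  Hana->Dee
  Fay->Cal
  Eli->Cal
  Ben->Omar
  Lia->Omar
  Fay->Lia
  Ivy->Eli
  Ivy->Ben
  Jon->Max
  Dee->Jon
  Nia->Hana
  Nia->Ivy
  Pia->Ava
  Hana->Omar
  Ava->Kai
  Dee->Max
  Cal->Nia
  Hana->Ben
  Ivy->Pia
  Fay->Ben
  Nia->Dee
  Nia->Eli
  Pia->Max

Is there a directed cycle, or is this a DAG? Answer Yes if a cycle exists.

Yes

DFS with white/gray/black marking, starting from Max:
Max gray
  Kai gray
  Kai black
Max black
Omar gray
Omar black
Cal gray
  Cal→Kai: Kai black — skip
  Nia gray
    Nia→Omar: Omar black — skip
    Eli gray
      Pia gray
        Ava gray
          Ava→Kai: Kai black — skip
        Ava black
        Pia→Max: Max black — skip
      Pia black
      Eli→Cal: Cal is gray → back edge
Back edge found, so a cycle exists: Cal → Nia → Eli → Cal.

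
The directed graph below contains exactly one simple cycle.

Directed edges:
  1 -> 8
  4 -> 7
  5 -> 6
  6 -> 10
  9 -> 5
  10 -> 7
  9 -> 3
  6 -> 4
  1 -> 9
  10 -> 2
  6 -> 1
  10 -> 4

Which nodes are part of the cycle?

1, 5, 6, 9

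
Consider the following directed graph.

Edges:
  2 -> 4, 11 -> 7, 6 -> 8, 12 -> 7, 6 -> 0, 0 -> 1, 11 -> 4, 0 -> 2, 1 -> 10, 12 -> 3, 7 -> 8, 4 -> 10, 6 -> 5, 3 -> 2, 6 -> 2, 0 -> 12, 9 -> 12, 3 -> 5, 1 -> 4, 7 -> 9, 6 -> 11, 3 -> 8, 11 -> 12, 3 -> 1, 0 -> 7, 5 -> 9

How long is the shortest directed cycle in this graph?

For each vertex v, BFS finds the shortest path from v back to v.
The shortest such closed walk is 9 → 12 → 7 → 9, length 3.

3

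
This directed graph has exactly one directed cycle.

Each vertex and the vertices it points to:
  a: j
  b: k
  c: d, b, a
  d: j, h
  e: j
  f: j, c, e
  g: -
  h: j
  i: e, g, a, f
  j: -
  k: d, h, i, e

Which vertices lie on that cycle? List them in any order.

DFS with gray/black marking from c:
c gray
  d gray
    j gray
    j black
    h gray
      h→j: j black — skip
    h black
  d black
  b gray
    k gray
      k→d: d black — skip
      k→h: h black — skip
      i gray
        e gray
          e→j: j black — skip
        e black
        g gray
        g black
        a gray
          a→j: j black — skip
        a black
        f gray
          f→j: j black — skip
          f→c: c is gray → back edge
Back edge closes the cycle c → b → k → i → f → c; its vertices are {b, c, f, i, k}.

b, c, f, i, k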